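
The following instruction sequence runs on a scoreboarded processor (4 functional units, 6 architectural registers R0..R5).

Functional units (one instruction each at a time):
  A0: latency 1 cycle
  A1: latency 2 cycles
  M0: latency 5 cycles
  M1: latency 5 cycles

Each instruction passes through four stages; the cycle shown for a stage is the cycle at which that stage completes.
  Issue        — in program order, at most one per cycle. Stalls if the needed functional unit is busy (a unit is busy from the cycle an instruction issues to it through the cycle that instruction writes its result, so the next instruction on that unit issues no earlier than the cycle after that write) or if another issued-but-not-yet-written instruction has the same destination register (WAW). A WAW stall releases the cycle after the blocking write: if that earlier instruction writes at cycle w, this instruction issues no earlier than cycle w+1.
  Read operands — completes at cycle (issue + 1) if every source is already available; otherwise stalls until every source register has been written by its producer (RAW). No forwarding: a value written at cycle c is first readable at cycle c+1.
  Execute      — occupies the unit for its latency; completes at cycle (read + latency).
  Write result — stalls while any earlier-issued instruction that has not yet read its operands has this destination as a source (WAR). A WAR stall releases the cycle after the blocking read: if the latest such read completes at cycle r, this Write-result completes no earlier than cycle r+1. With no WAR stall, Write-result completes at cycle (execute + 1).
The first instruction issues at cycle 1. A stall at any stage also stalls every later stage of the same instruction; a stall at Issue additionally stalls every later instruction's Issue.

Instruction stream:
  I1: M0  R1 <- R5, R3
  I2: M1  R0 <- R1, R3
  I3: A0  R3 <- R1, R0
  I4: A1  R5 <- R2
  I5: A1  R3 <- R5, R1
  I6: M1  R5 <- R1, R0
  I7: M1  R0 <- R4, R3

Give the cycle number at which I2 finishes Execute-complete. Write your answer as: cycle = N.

cycle = 14

I1 -> (1, 2, 7, 8)
I2 -> (2, 9, 14, 15)  // RAW R1: wait I1 write@8
I3 -> (3, 16, 17, 18)  // RAW R0: wait I2 write@15
I4 -> (4, 5, 7, 8)
I5 -> (19, 20, 22, 23)  // WAW R3: wait I3 write@18
I6 -> (20, 21, 26, 27)
I7 -> (28, 29, 34, 35)  // struct: M1 busy until I6 writes@27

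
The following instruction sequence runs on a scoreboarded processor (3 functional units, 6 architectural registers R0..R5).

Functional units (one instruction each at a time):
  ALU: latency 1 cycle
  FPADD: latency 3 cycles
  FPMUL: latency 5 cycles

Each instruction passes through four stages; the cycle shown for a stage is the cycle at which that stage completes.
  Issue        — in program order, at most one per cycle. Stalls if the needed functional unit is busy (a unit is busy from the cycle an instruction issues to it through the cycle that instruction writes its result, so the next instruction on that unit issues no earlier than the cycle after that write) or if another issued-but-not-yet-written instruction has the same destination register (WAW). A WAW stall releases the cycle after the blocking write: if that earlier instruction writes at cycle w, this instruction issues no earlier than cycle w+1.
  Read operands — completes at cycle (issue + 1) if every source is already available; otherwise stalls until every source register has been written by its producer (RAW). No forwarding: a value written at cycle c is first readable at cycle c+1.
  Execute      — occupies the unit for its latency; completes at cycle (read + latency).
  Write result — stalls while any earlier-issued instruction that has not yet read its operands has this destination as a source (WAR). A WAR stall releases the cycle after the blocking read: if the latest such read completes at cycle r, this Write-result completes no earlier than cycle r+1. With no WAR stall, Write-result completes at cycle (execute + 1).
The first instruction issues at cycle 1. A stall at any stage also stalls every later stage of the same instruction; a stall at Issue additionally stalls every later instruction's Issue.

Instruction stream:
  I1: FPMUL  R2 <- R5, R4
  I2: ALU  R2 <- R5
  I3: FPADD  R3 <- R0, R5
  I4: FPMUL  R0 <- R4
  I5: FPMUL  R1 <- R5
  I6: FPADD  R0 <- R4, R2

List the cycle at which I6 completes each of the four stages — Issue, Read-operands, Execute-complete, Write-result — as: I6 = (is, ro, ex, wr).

I6 = (20, 21, 24, 25)

[1] I1 dispatched to FPMUL
[2] I1 operands ready
[7] I1 complete
[8] R2←I1
[9] I2 dispatched to ALU
[10] I2 operands ready; I3 dispatched to FPADD
[11] I2 complete; I3 operands ready; I4 dispatched to FPMUL
[12] R2←I2; I4 operands ready
[14] I3 complete
[15] R3←I3
[17] I4 complete
[18] R0←I4
[19] I5 dispatched to FPMUL
[20] I5 operands ready; I6 dispatched to FPADD
[21] I6 operands ready
[24] I6 complete
[25] I5 complete; R0←I6
[26] R1←I5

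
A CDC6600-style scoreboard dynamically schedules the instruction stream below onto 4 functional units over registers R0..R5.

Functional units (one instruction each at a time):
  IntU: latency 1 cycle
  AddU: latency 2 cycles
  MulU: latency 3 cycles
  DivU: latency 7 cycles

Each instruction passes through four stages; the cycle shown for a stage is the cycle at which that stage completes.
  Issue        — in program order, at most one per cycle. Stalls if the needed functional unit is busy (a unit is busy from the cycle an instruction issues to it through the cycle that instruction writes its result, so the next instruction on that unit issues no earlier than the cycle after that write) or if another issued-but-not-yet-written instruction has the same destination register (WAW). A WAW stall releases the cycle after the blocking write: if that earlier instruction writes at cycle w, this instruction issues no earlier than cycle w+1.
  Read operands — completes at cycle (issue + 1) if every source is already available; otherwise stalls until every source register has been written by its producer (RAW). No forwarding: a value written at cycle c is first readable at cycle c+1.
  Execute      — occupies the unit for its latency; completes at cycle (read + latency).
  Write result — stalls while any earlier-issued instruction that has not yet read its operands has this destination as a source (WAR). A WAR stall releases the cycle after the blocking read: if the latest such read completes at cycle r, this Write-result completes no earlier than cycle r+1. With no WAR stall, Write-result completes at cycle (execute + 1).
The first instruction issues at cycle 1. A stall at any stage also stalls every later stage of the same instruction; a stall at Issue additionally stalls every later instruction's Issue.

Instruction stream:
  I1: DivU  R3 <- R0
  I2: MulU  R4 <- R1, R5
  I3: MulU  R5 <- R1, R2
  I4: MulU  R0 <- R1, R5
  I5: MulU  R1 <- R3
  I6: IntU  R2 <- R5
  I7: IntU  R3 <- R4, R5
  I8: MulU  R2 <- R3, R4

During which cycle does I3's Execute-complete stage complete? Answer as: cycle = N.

cycle = 12

I1: IS=1 RO=2 EX=9 WR=10
I2: IS=2 RO=3 EX=6 WR=7
I3: IS=8 RO=9 EX=12 WR=13  [struct: MulU busy until I2 writes@7]
I4: IS=14 RO=15 EX=18 WR=19  [struct: MulU busy until I3 writes@13]
I5: IS=20 RO=21 EX=24 WR=25  [struct: MulU busy until I4 writes@19]
I6: IS=21 RO=22 EX=23 WR=24
I7: IS=25 RO=26 EX=27 WR=28  [struct: IntU busy until I6 writes@24]
I8: IS=26 RO=29 EX=32 WR=33  [RAW R3: wait I7 write@28]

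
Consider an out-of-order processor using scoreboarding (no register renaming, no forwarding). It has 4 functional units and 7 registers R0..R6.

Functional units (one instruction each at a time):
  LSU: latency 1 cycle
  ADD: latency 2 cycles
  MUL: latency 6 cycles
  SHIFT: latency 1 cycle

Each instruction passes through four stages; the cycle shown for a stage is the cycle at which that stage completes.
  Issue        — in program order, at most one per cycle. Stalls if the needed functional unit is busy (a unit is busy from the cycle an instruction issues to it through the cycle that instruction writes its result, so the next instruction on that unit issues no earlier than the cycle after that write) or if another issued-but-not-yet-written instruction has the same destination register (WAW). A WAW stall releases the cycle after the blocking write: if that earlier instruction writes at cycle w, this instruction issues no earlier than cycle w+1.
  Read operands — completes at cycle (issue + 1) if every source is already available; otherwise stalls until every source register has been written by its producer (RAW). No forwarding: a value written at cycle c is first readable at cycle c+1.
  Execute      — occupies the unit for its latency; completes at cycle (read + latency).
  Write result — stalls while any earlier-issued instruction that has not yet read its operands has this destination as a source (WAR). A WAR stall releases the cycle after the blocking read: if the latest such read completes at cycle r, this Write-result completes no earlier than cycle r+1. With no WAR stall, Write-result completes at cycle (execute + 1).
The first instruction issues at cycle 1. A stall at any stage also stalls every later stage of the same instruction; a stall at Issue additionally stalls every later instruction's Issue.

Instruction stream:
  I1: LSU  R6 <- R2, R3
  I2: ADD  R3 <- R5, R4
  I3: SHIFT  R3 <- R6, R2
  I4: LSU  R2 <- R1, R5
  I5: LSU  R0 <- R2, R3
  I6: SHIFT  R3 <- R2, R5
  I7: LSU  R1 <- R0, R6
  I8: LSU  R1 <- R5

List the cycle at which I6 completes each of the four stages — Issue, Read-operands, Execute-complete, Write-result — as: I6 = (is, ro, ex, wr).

I6 = (13, 14, 15, 16)

c1: I1→LSU
c2: I1 RO; I2→ADD
c3: I1 EX; I2 RO
c4: I1 WR R6
c5: I2 EX
c6: I2 WR R3
c7: I3→SHIFT
c8: I3 RO; I4→LSU
c9: I3 EX; I4 RO
c10: I3 WR R3; I4 EX
c11: I4 WR R2
c12: I5→LSU
c13: I5 RO; I6→SHIFT
c14: I5 EX; I6 RO
c15: I5 WR R0; I6 EX
c16: I6 WR R3; I7→LSU
c17: I7 RO
c18: I7 EX
c19: I7 WR R1
c20: I8→LSU
c21: I8 RO
c22: I8 EX
c23: I8 WR R1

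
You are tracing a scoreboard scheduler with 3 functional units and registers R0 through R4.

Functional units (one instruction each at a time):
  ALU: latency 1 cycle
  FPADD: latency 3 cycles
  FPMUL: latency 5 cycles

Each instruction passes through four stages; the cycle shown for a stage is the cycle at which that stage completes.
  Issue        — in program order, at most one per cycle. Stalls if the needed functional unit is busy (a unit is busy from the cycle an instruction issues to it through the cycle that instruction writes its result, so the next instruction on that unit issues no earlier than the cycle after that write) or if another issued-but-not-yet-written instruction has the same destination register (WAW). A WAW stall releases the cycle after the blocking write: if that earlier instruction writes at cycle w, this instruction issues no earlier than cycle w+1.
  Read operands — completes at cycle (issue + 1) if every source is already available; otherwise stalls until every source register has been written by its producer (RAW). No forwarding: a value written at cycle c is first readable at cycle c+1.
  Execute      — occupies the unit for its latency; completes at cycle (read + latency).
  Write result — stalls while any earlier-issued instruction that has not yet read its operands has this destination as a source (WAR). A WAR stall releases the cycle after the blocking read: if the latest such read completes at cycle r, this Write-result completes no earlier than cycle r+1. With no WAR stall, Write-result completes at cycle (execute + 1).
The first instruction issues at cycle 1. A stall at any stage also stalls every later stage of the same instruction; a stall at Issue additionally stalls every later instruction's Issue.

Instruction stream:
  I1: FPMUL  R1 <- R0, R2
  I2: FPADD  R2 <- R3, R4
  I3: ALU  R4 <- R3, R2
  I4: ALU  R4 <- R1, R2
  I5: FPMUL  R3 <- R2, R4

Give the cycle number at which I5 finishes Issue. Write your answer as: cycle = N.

cycle = 12

I1: IS=1 RO=2 EX=7 WR=8
I2: IS=2 RO=3 EX=6 WR=7
I3: IS=3 RO=8 EX=9 WR=10  [RAW R2: wait I2 write@7]
I4: IS=11 RO=12 EX=13 WR=14  [struct: ALU busy until I3 writes@10]
I5: IS=12 RO=15 EX=20 WR=21  [RAW R4: wait I4 write@14]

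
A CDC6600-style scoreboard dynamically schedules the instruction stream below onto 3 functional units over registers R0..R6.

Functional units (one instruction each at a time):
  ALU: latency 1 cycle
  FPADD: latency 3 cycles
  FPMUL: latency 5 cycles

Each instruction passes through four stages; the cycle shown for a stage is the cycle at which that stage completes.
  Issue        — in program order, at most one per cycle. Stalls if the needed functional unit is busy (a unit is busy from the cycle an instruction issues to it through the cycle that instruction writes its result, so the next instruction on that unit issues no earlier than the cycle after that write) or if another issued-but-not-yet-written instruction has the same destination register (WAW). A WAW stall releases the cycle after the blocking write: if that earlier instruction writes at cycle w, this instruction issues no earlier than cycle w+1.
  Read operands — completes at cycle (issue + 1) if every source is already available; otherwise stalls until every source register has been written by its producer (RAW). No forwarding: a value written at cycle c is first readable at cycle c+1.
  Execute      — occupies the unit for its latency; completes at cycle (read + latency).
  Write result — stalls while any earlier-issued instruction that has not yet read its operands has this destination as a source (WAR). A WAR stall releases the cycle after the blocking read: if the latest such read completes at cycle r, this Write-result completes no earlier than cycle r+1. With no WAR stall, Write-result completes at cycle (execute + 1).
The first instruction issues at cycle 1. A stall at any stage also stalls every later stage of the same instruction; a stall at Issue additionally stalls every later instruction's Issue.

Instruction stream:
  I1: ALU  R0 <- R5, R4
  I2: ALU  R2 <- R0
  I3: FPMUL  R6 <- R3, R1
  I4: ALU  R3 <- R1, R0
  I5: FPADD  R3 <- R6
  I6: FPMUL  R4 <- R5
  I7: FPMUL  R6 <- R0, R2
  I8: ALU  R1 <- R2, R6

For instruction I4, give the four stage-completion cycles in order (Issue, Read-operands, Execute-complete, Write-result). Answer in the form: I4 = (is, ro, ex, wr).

cycle 1: I1 dispatched to ALU
cycle 2: I1 operands ready
cycle 3: I1 complete
cycle 4: R0←I1
cycle 5: I2 dispatched to ALU
cycle 6: I2 operands ready · I3 dispatched to FPMUL
cycle 7: I2 complete · I3 operands ready
cycle 8: R2←I2
cycle 9: I4 dispatched to ALU
cycle 10: I4 operands ready
cycle 11: I4 complete
cycle 12: I3 complete · R3←I4
cycle 13: R6←I3 · I5 dispatched to FPADD
cycle 14: I5 operands ready · I6 dispatched to FPMUL
cycle 15: I6 operands ready
cycle 17: I5 complete
cycle 18: R3←I5
cycle 20: I6 complete
cycle 21: R4←I6
cycle 22: I7 dispatched to FPMUL
cycle 23: I7 operands ready · I8 dispatched to ALU
cycle 28: I7 complete
cycle 29: R6←I7
cycle 30: I8 operands ready
cycle 31: I8 complete
cycle 32: R1←I8

I4 = (9, 10, 11, 12)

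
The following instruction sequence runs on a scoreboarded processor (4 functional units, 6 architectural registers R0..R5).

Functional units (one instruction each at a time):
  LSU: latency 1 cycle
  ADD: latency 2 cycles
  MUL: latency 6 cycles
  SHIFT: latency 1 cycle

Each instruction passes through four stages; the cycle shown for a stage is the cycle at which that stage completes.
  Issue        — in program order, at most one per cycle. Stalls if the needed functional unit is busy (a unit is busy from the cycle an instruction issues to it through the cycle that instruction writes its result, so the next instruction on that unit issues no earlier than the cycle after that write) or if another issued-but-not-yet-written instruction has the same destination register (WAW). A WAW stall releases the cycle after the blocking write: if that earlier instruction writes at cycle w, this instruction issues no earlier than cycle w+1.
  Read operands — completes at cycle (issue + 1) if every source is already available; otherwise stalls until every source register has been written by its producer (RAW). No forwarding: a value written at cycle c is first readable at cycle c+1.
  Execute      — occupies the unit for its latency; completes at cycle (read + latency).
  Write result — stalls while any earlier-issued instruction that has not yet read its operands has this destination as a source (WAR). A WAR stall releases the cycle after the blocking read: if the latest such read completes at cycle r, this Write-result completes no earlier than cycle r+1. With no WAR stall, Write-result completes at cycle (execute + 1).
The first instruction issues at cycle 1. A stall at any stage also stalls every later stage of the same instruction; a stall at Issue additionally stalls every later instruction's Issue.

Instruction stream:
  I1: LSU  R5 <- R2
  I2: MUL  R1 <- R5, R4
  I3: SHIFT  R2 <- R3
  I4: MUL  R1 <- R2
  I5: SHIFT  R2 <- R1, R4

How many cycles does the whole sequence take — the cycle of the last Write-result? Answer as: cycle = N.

[I1] 1/2/3/4
[I2] 2/5/11/12  (RAW R5: wait I1 write@4)
[I3] 3/4/5/6
[I4] 13/14/20/21  (struct: MUL busy until I2 writes@12)
[I5] 14/22/23/24  (RAW R1: wait I4 write@21)

cycle = 24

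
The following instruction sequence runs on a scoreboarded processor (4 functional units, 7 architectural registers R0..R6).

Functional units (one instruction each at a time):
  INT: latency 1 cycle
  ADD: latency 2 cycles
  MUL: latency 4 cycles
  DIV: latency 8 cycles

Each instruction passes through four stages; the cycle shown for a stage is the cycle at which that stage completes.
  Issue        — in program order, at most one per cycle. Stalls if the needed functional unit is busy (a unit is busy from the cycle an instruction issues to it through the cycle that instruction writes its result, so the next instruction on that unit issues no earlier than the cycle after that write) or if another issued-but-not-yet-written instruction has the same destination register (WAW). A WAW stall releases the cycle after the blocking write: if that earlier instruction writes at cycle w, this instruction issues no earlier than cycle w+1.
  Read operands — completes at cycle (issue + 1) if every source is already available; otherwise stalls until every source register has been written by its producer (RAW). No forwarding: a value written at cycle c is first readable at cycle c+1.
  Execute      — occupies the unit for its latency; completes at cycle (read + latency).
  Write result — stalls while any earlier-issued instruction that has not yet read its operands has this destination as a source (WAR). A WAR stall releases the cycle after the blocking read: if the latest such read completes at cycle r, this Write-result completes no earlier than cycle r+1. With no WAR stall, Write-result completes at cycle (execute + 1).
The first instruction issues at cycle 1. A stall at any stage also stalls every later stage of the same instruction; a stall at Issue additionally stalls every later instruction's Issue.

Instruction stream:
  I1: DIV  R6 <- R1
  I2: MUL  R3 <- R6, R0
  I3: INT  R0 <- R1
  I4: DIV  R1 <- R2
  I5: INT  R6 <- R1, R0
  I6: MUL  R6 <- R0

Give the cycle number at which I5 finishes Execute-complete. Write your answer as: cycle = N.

c1: I1 issues→DIV
c2: I1 reads, I2 issues→MUL
c3: I3 issues→INT
c4: I3 reads
c5: I3 exec-done
c10: I1 exec-done
c11: I1 writes R6
c12: I2 reads, I4 issues→DIV
c13: I3 writes R0, I4 reads
c14: I5 issues→INT
c16: I2 exec-done
c17: I2 writes R3
c21: I4 exec-done
c22: I4 writes R1
c23: I5 reads
c24: I5 exec-done
c25: I5 writes R6
c26: I6 issues→MUL
c27: I6 reads
c31: I6 exec-done
c32: I6 writes R6

cycle = 24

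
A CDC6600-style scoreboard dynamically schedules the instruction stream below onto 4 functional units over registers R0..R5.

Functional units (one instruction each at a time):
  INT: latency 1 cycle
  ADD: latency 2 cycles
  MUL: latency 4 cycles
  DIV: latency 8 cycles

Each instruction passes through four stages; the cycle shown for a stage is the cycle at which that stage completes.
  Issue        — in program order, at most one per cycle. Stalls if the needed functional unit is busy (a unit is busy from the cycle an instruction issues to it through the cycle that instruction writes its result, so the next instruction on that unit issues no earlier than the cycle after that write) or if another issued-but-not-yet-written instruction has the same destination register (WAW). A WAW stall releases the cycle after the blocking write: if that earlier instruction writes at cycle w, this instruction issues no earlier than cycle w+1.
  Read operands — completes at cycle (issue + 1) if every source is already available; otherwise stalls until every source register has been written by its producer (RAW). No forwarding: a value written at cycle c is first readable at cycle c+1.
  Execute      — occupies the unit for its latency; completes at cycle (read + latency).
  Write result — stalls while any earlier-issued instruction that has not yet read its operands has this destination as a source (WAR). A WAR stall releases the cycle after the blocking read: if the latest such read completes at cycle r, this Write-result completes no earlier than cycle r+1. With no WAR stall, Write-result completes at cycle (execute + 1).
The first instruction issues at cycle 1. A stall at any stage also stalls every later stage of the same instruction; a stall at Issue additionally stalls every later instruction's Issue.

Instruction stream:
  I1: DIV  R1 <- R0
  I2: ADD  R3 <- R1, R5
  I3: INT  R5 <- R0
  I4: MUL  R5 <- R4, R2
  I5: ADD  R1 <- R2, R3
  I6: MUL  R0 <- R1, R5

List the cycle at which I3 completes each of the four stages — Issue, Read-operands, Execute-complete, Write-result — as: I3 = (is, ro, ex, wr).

I3 = (3, 4, 5, 13)

I1 -> (1, 2, 10, 11)
I2 -> (2, 12, 14, 15)  // RAW R1: wait I1 write@11
I3 -> (3, 4, 5, 13)  // WAR R5: wait I2 read@12
I4 -> (14, 15, 19, 20)  // WAW R5: wait I3 write@13
I5 -> (16, 17, 19, 20)  // struct: ADD busy until I2 writes@15
I6 -> (21, 22, 26, 27)  // struct: MUL busy until I4 writes@20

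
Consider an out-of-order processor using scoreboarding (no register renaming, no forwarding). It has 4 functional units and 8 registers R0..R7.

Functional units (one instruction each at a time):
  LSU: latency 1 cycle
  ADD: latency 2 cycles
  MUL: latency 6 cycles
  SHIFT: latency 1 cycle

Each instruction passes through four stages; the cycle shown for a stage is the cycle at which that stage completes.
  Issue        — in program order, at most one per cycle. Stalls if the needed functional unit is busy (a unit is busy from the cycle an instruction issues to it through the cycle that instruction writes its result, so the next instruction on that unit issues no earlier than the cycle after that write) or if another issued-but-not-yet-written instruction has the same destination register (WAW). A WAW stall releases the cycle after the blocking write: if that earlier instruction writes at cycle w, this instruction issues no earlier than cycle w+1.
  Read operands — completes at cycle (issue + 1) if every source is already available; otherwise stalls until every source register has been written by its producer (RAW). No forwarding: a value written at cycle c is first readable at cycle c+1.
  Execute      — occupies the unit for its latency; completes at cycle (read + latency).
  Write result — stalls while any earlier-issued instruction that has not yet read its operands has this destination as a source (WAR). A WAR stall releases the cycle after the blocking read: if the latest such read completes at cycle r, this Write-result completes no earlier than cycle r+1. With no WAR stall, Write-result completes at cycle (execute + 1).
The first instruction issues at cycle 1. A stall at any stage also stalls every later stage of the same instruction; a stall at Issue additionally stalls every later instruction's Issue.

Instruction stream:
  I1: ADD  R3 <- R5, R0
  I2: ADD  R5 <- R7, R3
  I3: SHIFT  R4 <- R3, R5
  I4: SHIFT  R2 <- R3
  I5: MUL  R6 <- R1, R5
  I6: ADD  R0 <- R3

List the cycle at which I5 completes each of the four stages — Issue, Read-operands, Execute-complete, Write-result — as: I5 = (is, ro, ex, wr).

I5 = (15, 16, 22, 23)

I1: IS=1 RO=2 EX=4 WR=5
I2: IS=6 RO=7 EX=9 WR=10  [struct: ADD busy until I1 writes@5]
I3: IS=7 RO=11 EX=12 WR=13  [RAW R5: wait I2 write@10]
I4: IS=14 RO=15 EX=16 WR=17  [struct: SHIFT busy until I3 writes@13]
I5: IS=15 RO=16 EX=22 WR=23
I6: IS=16 RO=17 EX=19 WR=20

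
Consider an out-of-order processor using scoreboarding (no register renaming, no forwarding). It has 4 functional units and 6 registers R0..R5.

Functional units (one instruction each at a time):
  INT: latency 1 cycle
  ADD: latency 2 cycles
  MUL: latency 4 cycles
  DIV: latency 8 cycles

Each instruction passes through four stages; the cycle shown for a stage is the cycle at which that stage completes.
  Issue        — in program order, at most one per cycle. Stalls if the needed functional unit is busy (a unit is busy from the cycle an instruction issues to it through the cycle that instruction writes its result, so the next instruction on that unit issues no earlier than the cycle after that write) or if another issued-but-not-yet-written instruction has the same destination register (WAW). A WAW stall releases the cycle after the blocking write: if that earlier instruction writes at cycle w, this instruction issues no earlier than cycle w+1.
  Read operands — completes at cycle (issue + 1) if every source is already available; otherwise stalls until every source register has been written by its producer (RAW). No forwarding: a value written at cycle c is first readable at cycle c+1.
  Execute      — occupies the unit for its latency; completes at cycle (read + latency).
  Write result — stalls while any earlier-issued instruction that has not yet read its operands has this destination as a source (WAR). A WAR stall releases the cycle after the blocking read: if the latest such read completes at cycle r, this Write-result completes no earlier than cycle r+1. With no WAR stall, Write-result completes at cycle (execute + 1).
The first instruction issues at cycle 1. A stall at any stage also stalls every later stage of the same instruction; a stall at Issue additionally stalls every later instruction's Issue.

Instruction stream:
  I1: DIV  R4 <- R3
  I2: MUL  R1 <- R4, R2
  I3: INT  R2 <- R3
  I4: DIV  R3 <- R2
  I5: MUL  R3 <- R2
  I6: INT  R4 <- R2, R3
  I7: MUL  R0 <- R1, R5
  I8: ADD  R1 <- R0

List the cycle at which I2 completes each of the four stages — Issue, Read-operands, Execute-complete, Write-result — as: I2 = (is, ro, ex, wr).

1) issue 1, read 2, done 10, write 11
2) issue 2, read 12, done 16, write 17  <RAW R4: wait I1 write@11>
3) issue 3, read 4, done 5, write 13  <WAR R2: wait I2 read@12>
4) issue 12, read 14, done 22, write 23  <struct: DIV busy until I1 writes@11 / RAW R2: wait I3 write@13>
5) issue 24, read 25, done 29, write 30  <WAW R3: wait I4 write@23>
6) issue 25, read 31, done 32, write 33  <RAW R3: wait I5 write@30>
7) issue 31, read 32, done 36, write 37  <struct: MUL busy until I5 writes@30>
8) issue 32, read 38, done 40, write 41  <RAW R0: wait I7 write@37>

I2 = (2, 12, 16, 17)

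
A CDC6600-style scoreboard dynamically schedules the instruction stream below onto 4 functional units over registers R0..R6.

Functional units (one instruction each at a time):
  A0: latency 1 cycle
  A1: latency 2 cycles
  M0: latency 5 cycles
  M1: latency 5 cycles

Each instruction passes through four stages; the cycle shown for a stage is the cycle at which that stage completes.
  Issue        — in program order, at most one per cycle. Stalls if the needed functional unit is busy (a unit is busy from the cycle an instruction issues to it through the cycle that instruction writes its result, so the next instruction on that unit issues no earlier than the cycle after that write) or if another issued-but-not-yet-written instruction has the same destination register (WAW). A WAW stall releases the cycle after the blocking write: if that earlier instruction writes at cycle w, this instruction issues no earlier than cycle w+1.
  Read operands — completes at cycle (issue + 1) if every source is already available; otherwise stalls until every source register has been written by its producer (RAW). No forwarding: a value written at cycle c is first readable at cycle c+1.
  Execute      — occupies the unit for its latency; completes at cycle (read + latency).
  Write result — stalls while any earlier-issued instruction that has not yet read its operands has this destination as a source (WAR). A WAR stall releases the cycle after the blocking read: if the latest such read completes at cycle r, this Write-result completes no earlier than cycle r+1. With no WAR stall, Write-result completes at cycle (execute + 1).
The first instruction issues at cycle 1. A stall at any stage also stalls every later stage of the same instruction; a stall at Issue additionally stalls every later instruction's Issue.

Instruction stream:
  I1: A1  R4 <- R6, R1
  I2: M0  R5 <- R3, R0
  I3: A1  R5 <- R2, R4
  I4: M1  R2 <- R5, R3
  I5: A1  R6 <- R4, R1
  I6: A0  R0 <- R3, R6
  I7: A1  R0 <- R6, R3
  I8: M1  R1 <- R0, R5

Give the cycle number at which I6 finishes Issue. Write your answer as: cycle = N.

[1] I1 dispatched to A1
[2] I1 operands ready · I2 dispatched to M0
[3] I2 operands ready
[4] I1 complete
[5] R4←I1
[8] I2 complete
[9] R5←I2
[10] I3 dispatched to A1
[11] I3 operands ready · I4 dispatched to M1
[13] I3 complete
[14] R5←I3
[15] I4 operands ready · I5 dispatched to A1
[16] I5 operands ready · I6 dispatched to A0
[18] I5 complete
[19] R6←I5
[20] I4 complete · I6 operands ready
[21] R2←I4 · I6 complete
[22] R0←I6
[23] I7 dispatched to A1
[24] I7 operands ready · I8 dispatched to M1
[26] I7 complete
[27] R0←I7
[28] I8 operands ready
[33] I8 complete
[34] R1←I8

cycle = 16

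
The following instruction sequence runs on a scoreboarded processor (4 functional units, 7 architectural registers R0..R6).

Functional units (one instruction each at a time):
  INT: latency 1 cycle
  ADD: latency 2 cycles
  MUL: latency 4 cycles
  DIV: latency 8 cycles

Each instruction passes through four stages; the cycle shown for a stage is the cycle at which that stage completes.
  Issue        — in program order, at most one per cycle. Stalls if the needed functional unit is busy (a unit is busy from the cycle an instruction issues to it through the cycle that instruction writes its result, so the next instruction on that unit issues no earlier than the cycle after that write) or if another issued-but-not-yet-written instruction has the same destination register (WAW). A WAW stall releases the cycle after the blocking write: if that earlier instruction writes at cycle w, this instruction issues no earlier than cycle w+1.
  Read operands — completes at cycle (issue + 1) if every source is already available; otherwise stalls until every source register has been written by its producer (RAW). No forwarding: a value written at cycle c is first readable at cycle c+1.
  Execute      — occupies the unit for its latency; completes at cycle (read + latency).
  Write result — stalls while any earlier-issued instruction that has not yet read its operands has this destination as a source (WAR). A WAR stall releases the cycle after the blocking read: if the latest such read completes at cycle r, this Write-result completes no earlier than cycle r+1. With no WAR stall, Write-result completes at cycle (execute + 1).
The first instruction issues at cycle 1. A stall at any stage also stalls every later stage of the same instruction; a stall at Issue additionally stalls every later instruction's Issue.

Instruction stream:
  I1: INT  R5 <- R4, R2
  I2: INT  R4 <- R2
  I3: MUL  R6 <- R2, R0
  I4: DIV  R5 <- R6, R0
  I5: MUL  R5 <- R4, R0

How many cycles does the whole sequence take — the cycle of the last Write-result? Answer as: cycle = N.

I1: IS=1 RO=2 EX=3 WR=4
I2: IS=5 RO=6 EX=7 WR=8  [struct: INT busy until I1 writes@4]
I3: IS=6 RO=7 EX=11 WR=12
I4: IS=7 RO=13 EX=21 WR=22  [RAW R6: wait I3 write@12]
I5: IS=23 RO=24 EX=28 WR=29  [WAW R5: wait I4 write@22]

cycle = 29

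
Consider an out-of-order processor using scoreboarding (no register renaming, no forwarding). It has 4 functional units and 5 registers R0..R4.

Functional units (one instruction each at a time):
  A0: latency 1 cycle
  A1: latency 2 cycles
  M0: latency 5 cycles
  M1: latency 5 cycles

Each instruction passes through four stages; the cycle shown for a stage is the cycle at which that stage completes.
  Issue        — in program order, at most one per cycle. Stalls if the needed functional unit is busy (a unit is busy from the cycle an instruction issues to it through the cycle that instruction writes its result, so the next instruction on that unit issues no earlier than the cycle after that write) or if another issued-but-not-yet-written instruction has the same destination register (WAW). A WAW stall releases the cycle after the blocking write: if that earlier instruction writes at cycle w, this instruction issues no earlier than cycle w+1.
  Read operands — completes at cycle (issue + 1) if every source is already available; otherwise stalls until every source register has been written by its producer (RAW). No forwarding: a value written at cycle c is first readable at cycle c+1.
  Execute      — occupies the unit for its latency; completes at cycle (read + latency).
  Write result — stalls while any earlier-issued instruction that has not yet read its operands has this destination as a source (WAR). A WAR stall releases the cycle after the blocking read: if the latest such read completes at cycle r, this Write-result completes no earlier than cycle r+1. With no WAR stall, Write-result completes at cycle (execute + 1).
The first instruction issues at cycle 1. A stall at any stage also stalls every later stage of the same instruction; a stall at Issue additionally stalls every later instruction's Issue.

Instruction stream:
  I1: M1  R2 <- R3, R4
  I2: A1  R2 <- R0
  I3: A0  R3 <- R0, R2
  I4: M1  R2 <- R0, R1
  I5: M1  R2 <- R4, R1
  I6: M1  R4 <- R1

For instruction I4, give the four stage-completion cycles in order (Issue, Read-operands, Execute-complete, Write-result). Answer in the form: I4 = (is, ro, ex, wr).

I1  is:1  ro:2  ex:7  wr:8
I2  is:9  ro:10  ex:12  wr:13  — WAW R2: wait I1 write@8
I3  is:10  ro:14  ex:15  wr:16  — RAW R2: wait I2 write@13
I4  is:14  ro:15  ex:20  wr:21  — WAW R2: wait I2 write@13
I5  is:22  ro:23  ex:28  wr:29  — struct: M1 busy until I4 writes@21
I6  is:30  ro:31  ex:36  wr:37  — struct: M1 busy until I5 writes@29

I4 = (14, 15, 20, 21)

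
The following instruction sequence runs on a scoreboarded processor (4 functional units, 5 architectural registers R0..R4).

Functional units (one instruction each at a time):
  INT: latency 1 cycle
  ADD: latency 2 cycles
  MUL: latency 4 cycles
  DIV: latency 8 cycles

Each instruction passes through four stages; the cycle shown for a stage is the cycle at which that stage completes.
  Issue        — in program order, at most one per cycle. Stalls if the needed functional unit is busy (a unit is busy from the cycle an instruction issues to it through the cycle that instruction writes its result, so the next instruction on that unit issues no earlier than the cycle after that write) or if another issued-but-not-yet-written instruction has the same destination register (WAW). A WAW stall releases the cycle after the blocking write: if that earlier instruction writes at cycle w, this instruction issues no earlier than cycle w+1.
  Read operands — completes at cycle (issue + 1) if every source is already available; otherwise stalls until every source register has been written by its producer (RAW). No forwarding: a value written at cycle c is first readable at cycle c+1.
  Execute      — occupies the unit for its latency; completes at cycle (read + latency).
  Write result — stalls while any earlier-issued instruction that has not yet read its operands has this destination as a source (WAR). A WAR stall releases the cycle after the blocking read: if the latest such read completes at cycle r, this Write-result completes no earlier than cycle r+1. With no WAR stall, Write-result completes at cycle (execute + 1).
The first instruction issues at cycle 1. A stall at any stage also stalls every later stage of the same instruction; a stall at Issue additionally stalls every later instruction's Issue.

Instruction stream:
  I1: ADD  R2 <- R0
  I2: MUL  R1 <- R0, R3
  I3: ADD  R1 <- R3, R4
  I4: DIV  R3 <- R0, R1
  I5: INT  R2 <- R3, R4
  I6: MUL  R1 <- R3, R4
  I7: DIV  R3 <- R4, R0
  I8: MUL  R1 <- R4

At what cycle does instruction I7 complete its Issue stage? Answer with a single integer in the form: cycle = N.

t=1  I1 dispatched to ADD
t=2  I1 operands ready | I2 dispatched to MUL
t=3  I2 operands ready
t=4  I1 complete
t=5  R2←I1
t=7  I2 complete
t=8  R1←I2
t=9  I3 dispatched to ADD
t=10  I3 operands ready | I4 dispatched to DIV
t=11  I5 dispatched to INT
t=12  I3 complete
t=13  R1←I3
t=14  I4 operands ready | I6 dispatched to MUL
t=22  I4 complete
t=23  R3←I4
t=24  I5 operands ready | I6 operands ready | I7 dispatched to DIV
t=25  I5 complete | I7 operands ready
t=26  R2←I5
t=28  I6 complete
t=29  R1←I6
t=30  I8 dispatched to MUL
t=31  I8 operands ready
t=33  I7 complete
t=34  R3←I7
t=35  I8 complete
t=36  R1←I8

cycle = 24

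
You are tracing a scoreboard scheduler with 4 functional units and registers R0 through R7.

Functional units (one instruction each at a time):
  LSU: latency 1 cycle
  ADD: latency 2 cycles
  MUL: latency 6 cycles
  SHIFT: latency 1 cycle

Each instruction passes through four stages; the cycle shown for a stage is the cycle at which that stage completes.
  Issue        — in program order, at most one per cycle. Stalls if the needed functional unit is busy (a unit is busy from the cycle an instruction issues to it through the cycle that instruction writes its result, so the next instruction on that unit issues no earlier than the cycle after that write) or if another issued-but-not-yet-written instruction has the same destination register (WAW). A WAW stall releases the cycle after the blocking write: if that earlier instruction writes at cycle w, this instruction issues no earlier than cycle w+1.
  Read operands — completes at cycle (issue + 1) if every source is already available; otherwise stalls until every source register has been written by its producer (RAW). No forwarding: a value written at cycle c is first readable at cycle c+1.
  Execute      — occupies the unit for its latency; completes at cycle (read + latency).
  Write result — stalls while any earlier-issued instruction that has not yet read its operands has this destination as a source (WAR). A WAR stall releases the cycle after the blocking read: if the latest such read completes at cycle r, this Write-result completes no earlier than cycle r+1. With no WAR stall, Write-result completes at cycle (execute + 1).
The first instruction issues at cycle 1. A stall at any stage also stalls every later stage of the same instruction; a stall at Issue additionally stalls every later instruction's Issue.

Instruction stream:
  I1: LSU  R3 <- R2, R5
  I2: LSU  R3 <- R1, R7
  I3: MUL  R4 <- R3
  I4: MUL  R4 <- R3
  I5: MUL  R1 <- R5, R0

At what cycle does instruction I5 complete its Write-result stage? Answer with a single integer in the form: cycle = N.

cycle = 34

cycle 1: I1 issues→LSU
cycle 2: I1 reads
cycle 3: I1 exec-done
cycle 4: I1 writes R3
cycle 5: I2 issues→LSU
cycle 6: I2 reads | I3 issues→MUL
cycle 7: I2 exec-done
cycle 8: I2 writes R3
cycle 9: I3 reads
cycle 15: I3 exec-done
cycle 16: I3 writes R4
cycle 17: I4 issues→MUL
cycle 18: I4 reads
cycle 24: I4 exec-done
cycle 25: I4 writes R4
cycle 26: I5 issues→MUL
cycle 27: I5 reads
cycle 33: I5 exec-done
cycle 34: I5 writes R1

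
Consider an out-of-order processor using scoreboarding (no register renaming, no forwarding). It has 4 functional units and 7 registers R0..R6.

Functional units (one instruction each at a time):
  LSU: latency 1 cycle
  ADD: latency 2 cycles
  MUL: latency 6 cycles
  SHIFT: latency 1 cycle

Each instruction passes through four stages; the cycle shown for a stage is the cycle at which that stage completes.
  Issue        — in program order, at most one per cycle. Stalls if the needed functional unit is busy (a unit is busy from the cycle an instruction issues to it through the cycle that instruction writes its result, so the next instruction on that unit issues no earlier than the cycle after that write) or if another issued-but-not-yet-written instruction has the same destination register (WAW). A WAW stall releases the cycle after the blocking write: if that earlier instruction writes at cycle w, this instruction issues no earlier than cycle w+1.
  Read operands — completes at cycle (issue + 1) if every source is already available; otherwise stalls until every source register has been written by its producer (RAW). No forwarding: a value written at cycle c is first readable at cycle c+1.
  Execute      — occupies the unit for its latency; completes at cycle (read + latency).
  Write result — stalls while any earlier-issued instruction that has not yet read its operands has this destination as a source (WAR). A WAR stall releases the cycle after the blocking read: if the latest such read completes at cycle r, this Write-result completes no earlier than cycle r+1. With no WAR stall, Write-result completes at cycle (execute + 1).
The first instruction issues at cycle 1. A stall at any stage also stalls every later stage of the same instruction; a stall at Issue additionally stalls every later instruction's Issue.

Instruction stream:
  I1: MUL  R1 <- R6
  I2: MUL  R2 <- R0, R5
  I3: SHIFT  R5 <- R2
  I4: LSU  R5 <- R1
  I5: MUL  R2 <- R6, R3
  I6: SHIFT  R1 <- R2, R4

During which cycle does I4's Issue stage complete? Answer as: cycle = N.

t=1  I1 issues→MUL
t=2  I1 reads
t=8  I1 exec-done
t=9  I1 writes R1
t=10  I2 issues→MUL
t=11  I2 reads, I3 issues→SHIFT
t=17  I2 exec-done
t=18  I2 writes R2
t=19  I3 reads
t=20  I3 exec-done
t=21  I3 writes R5
t=22  I4 issues→LSU
t=23  I4 reads, I5 issues→MUL
t=24  I4 exec-done, I5 reads, I6 issues→SHIFT
t=25  I4 writes R5
t=30  I5 exec-done
t=31  I5 writes R2
t=32  I6 reads
t=33  I6 exec-done
t=34  I6 writes R1

cycle = 22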